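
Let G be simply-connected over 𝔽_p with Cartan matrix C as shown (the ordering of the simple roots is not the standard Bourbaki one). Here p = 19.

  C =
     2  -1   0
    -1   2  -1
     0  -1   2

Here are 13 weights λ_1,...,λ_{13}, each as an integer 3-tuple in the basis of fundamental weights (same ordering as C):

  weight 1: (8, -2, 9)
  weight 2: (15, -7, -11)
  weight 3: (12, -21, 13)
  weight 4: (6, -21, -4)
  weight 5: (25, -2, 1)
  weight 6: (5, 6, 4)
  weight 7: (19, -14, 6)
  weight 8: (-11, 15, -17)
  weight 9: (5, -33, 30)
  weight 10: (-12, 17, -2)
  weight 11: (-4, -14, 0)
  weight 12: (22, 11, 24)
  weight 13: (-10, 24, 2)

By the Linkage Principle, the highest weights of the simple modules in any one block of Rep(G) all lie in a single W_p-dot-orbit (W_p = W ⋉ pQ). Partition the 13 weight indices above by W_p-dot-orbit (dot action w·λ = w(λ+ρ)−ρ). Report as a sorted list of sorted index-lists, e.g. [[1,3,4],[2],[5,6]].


Dynkin diagram of C (from the 4 off-diagonal −1 entries): A_3.

Folding the 13 weights λ_j+ρ into Ā_19 (reps in the given 3-coord order):

  λ_1+ρ ↦ (8, 1, 9) · λ_2+ρ ↦ (0, 10, 6) · λ_3+ρ ↦ (6, 7, 5) · λ_4+ρ ↦ (1, 12, 3) · λ_5+ρ ↦ (11, 6, 1) · λ_6+ρ ↦ (6, 7, 5) · λ_7+ρ ↦ (6, 7, 5) · λ_8+ρ ↦ (0, 10, 6) · λ_9+ρ ↦ (6, 7, 5) · λ_10+ρ ↦ (11, 6, 1) · λ_11+ρ ↦ (1, 12, 3) · λ_12+ρ ↦ (1, 12, 3) · λ_13+ρ ↦ (0, 10, 6)

Partition of {1..13} into 5 W_19-dot-orbits:

[[1], [2, 8, 13], [3, 6, 7, 9], [4, 11, 12], [5, 10]]


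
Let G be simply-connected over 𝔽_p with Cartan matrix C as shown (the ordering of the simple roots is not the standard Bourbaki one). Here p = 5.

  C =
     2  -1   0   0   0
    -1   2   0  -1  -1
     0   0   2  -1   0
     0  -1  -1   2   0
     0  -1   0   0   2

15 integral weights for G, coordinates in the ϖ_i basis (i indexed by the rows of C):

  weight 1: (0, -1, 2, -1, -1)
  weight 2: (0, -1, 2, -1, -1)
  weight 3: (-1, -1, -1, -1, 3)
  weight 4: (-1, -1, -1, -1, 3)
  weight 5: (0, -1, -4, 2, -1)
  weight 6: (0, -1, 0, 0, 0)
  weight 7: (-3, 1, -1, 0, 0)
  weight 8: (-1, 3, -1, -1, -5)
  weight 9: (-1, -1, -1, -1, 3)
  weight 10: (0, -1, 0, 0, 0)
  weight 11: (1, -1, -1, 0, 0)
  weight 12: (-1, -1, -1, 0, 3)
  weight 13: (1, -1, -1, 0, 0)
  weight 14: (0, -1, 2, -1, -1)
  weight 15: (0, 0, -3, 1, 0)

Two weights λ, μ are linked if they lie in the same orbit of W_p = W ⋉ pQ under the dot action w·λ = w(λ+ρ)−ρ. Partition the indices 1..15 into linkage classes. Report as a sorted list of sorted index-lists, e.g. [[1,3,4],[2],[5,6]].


Dynkin diagram of C (from the 8 off-diagonal −1 entries): D_5.

Alcove-folded reps (p=5, 15 weights, presented ϖ-order):

  1: (1, 0, 3, 0, 0)
  2: (1, 0, 3, 0, 0)
  3: (0, 0, 0, 0, 4)
  4: (0, 0, 0, 0, 4)
  5: (1, 0, 3, 0, 0)
  6: (1, 0, 1, 1, 1)
  7: (2, 0, 0, 1, 1)
  8: (0, 0, 0, 0, 4)
  9: (0, 0, 0, 0, 4)
  10: (1, 0, 1, 1, 1)
  11: (2, 0, 0, 1, 1)
  12: (0, 0, 0, 0, 4)
  13: (2, 0, 0, 1, 1)
  14: (1, 0, 3, 0, 0)
  15: (1, 0, 1, 1, 1)

Linkage partition of the 15 weights (4 classes, p=5):

[[1, 2, 5, 14], [3, 4, 8, 9, 12], [6, 10, 15], [7, 11, 13]]


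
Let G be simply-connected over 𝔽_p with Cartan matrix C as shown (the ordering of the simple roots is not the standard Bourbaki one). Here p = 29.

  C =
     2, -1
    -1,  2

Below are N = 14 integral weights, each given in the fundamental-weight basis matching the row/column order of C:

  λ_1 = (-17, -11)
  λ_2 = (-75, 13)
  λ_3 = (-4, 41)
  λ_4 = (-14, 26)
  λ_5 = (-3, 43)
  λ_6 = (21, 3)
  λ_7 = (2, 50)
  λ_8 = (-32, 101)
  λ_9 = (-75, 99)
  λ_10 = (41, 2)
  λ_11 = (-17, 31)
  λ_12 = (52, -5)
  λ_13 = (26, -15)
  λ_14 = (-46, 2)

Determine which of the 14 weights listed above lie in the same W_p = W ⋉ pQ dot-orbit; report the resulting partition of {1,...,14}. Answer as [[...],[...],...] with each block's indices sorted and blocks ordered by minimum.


Dynkin diagram of C (from the 2 off-diagonal −1 entries): A_2.

Alcove-folded reps (p=29, 14 weights, presented ϖ-order):

  [1] (10, 16);  [2] (13, 14);  [3] (10, 16);  [4] (13, 14);  [5] (13, 14);  [6] (22, 4);  [7] (22, 4);  [8] (13, 14);  [9] (13, 13);  [10] (13, 13);  [11] (13, 13);  [12] (5, 20);  [13] (13, 14);  [14] (13, 13)

The 14 indices split into 5 linkage classes (same alcove rep ⇔ same W_29-dot-orbit):

[[1, 3], [2, 4, 5, 8, 13], [6, 7], [9, 10, 11, 14], [12]]


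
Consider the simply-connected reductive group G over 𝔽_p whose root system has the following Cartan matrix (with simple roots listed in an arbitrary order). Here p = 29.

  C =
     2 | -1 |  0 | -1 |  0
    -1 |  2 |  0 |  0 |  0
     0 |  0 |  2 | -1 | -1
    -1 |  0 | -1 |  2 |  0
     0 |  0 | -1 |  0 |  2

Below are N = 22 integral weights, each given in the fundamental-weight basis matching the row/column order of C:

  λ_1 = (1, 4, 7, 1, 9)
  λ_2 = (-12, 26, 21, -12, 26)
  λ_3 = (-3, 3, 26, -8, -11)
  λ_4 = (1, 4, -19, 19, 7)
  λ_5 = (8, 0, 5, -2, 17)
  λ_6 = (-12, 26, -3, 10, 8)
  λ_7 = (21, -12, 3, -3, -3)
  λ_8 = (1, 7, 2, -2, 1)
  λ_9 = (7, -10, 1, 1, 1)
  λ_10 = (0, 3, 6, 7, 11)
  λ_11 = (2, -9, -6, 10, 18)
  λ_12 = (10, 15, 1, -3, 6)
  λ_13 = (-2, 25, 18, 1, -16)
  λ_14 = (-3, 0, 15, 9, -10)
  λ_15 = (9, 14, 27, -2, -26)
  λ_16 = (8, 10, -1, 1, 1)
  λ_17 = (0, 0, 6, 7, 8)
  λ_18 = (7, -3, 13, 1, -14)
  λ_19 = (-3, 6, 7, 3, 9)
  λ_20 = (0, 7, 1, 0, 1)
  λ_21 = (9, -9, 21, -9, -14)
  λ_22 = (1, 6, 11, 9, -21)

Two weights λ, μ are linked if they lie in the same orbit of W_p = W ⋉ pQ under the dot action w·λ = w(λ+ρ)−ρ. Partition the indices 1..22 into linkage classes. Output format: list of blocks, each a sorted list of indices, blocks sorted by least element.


Dynkin diagram of C (from the 8 off-diagonal −1 entries): A_5.

Folding the 22 weights λ_j+ρ into Ā_29 (reps in the given 5-coord order):

  1: (2, 5, 8, 2, 10) · 2: (9, 11, 0, 2, 2) · 3: (2, 5, 8, 2, 10) · 4: (2, 5, 8, 2, 10) · 5: (5, 3, 5, 1, 14) · 6: (9, 11, 0, 2, 2) · 7: (9, 11, 0, 2, 2) · 8: (1, 8, 2, 1, 2) · 9: (1, 8, 2, 1, 2) · 10: (1, 1, 7, 8, 9) · 11: (5, 3, 5, 1, 14) · 12: (9, 11, 0, 2, 2) · 13: (1, 8, 2, 1, 2) · 14: (1, 1, 7, 8, 9) · 15: (1, 8, 2, 1, 2) · 16: (9, 11, 0, 2, 2) · 17: (1, 1, 7, 8, 9) · 18: (6, 2, 1, 2, 13) · 19: (2, 5, 8, 2, 10) · 20: (1, 8, 2, 1, 2) · 21: (6, 2, 1, 2, 13) · 22: (2, 5, 8, 2, 10)

Linkage partition of the 22 weights (6 classes, p=29):

[[1, 3, 4, 19, 22], [2, 6, 7, 12, 16], [5, 11], [8, 9, 13, 15, 20], [10, 14, 17], [18, 21]]


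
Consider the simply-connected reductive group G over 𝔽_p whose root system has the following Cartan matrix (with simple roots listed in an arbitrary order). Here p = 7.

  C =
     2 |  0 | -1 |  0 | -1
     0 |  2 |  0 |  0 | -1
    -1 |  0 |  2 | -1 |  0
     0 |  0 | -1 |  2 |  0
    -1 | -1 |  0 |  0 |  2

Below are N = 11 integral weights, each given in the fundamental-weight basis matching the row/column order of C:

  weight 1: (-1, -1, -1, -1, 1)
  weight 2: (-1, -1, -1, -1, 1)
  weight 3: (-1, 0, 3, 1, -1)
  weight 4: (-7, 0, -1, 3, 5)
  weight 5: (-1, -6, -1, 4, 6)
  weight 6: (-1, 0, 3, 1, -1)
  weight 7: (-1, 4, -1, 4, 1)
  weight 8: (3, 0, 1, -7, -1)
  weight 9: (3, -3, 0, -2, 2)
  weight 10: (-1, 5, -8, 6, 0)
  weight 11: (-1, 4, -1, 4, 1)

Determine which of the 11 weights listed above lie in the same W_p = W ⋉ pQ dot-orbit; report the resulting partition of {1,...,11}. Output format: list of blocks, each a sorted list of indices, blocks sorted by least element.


C ↔ A_5 under row/col permutation; |W(A_5)| = 720.

Ā_7 reps of the 11 weights (A_5, coords as presented):

    λ_1 → (0, 0, 0, 0, 2)
    λ_2 → (0, 0, 0, 0, 2)
    λ_3 → (0, 1, 4, 2, 0)
    λ_4 → (0, 1, 4, 2, 0)
    λ_5 → (0, 0, 0, 0, 2)
    λ_6 → (0, 1, 4, 2, 0)
    λ_7 → (0, 0, 0, 0, 2)
    λ_8 → (0, 1, 4, 2, 0)
    λ_9 → (4, 1, 0, 0, 1)
    λ_10 → (1, 0, 0, 0, 6)
    λ_11 → (0, 0, 0, 0, 2)

The 11 indices split into 4 linkage classes (same alcove rep ⇔ same W_7-dot-orbit):

[[1, 2, 5, 7, 11], [3, 4, 6, 8], [9], [10]]


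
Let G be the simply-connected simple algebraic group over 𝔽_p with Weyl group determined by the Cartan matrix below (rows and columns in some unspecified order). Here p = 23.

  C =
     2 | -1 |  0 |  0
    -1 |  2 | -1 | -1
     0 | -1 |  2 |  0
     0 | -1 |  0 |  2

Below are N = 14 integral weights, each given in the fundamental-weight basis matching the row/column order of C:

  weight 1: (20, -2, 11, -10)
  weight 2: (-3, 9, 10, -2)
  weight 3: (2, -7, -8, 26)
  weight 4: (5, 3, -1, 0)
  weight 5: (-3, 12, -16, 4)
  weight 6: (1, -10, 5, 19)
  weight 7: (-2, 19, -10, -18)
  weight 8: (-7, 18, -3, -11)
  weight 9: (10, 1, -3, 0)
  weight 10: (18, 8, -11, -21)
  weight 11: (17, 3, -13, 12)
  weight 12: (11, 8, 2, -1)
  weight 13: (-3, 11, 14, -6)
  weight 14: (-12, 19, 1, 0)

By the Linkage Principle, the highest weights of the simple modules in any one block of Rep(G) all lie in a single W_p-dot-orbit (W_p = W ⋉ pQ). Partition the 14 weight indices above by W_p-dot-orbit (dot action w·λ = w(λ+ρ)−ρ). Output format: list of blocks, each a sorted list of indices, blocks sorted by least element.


D_4 Cartan matrix, 4 simple roots permuted; ρ=(1,1,1,1).

Each λ_j+ρ reduced to Ā_23; 4-tuples below use C's row order:

  [1] (11, 0, 2, 1) · [2] (2, 2, 11, 1) · [3] (6, 1, 2, 10) · [4] (6, 4, 0, 1) · [5] (2, 2, 11, 1) · [6] (6, 1, 2, 10) · [7] (6, 1, 2, 10) · [8] (6, 1, 2, 10) · [9] (11, 0, 2, 1) · [10] (2, 2, 11, 1) · [11] (6, 4, 0, 1) · [12] (11, 0, 2, 1) · [13] (2, 2, 11, 1) · [14] (11, 0, 2, 1)

Partition of {1..14} into 4 W_23-dot-orbits:

[[1, 9, 12, 14], [2, 5, 10, 13], [3, 6, 7, 8], [4, 11]]


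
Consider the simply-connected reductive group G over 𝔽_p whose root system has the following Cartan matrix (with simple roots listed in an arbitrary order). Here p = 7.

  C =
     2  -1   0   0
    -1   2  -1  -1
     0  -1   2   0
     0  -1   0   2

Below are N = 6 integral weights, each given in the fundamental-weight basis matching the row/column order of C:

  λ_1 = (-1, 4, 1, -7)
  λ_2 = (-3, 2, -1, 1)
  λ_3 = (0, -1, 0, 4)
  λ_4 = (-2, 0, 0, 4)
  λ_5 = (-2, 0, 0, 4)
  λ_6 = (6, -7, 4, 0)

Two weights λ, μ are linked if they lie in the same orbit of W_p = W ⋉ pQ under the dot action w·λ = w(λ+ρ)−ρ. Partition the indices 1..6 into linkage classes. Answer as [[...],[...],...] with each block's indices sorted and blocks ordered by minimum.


Dynkin diagram of C (from the 6 off-diagonal −1 entries): D_4.

Alcove-folded reps (p=7, 6 weights, presented ϖ-order):

  λ_1 → (1, 0, 1, 5)
  λ_2 → (2, 1, 0, 2)
  λ_3 → (1, 0, 1, 5)
  λ_4 → (1, 0, 1, 5)
  λ_5 → (1, 0, 1, 5)
  λ_6 → (1, 0, 1, 5)

The 6 indices split into 2 linkage classes (same alcove rep ⇔ same W_7-dot-orbit):

[[1, 3, 4, 5, 6], [2]]


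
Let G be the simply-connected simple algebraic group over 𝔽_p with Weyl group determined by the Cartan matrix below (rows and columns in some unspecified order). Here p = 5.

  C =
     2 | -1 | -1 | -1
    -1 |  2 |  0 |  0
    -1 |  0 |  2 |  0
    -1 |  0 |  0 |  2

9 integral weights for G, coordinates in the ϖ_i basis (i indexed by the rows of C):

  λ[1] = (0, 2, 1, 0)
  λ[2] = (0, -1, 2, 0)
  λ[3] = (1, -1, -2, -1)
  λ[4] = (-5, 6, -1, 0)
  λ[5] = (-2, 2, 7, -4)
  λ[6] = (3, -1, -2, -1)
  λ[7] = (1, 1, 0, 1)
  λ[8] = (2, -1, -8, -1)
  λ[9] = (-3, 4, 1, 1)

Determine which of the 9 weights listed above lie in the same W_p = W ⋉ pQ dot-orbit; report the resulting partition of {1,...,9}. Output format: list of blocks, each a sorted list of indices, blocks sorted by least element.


Dynkin diagram of C (from the 6 off-diagonal −1 entries): D_4.

Folding the 9 weights λ_j+ρ into Ā_5 (reps in the given 4-coord order):

  λ_1+ρ ↦ (1, 1, 0, 1)
  λ_2+ρ ↦ (0, 0, 3, 1)
  λ_3+ρ ↦ (1, 0, 1, 0)
  λ_4+ρ ↦ (1, 0, 1, 0)
  λ_5+ρ ↦ (1, 1, 0, 1)
  λ_6+ρ ↦ (1, 0, 1, 0)
  λ_7+ρ ↦ (1, 0, 1, 0)
  λ_8+ρ ↦ (1, 0, 1, 0)
  λ_9+ρ ↦ (0, 3, 0, 0)

These 9 weights hit 4 W_5-dot-orbits; sizes (2, 1, 5, 1):

[[1, 5], [2], [3, 4, 6, 7, 8], [9]]


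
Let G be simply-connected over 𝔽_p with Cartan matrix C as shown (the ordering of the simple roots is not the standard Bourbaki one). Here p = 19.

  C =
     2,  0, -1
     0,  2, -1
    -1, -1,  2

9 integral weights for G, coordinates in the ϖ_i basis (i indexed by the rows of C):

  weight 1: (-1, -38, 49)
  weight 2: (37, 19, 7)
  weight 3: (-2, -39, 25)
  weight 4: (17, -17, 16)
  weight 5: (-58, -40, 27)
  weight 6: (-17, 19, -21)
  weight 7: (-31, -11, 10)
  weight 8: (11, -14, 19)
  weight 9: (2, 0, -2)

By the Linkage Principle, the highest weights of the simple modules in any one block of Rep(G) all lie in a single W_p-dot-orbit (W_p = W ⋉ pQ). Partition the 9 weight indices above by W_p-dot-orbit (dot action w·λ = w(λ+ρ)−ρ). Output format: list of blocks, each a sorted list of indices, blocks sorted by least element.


Cartan matrix: type A_3 (|W|=24); un-permuting the 3 rows.

Each λ_j+ρ reduced to Ā_19; 3-tuples below use C's row order:

  [1] (1, 0, 6)
  [2] (10, 8, 0)
  [3] (1, 0, 6)
  [4] (2, 0, 1)
  [5] (10, 8, 0)
  [6] (2, 0, 1)
  [7] (10, 8, 0)
  [8] (1, 0, 6)
  [9] (2, 0, 1)

The 9 indices split into 3 linkage classes (same alcove rep ⇔ same W_19-dot-orbit):

[[1, 3, 8], [2, 5, 7], [4, 6, 9]]


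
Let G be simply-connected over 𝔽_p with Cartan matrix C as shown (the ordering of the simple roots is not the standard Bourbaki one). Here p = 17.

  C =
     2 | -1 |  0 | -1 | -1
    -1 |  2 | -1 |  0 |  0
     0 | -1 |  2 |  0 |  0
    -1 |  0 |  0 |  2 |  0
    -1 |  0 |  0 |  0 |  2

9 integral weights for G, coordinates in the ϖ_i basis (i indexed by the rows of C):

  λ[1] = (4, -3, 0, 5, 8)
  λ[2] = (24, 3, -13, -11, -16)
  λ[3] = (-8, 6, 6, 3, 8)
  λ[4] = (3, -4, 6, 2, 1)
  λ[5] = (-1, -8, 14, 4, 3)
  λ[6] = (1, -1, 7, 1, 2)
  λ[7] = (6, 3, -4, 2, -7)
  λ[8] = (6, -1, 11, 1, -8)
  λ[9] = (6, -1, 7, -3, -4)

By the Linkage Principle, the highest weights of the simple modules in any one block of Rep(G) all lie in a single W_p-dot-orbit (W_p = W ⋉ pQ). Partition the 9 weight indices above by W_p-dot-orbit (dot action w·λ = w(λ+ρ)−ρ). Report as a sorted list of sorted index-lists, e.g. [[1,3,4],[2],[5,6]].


C ↔ D_5 under row/col permutation; |W(D_5)| = 1920.

Folding the 9 weights λ_j+ρ into Ā_17 (reps in the given 5-coord order):

    λ_1 → (1, 1, 3, 3, 6)
    λ_2 → (2, 0, 8, 2, 3)
    λ_3 → (1, 3, 4, 3, 2)
    λ_4 → (1, 3, 4, 3, 2)
    λ_5 → (2, 0, 8, 2, 3)
    λ_6 → (2, 0, 8, 2, 3)
    λ_7 → (1, 1, 3, 3, 6)
    λ_8 → (2, 0, 8, 2, 3)
    λ_9 → (2, 0, 8, 2, 3)

3 distinct reps among the 9 weights ⇒ 3 W_17-linkage classes:

[[1, 7], [2, 5, 6, 8, 9], [3, 4]]


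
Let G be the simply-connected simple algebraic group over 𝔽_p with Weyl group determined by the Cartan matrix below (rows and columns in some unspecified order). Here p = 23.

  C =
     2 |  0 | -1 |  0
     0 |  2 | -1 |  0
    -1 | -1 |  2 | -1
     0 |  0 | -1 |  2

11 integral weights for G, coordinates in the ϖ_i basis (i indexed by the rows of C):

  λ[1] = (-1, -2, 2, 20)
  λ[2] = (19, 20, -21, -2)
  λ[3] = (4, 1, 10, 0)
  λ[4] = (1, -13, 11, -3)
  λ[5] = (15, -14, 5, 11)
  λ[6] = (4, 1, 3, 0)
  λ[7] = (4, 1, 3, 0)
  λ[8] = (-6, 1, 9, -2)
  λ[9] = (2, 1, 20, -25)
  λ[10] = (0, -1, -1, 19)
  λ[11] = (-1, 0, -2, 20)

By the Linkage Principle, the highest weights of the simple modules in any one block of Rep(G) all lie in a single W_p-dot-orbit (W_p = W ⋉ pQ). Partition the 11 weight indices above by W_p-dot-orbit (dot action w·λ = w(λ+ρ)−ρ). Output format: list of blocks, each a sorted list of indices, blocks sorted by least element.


Type D_4, rank 4, |W|=192; reorder rows/cols to standard.

Alcove-folded reps (p=23, 11 weights, presented ϖ-order):

  1: (1, 0, 0, 20);  2: (1, 0, 0, 20);  3: (5, 2, 4, 1);  4: (0, 10, 2, 0);  5: (5, 2, 4, 1);  6: (5, 2, 4, 1);  7: (5, 2, 4, 1);  8: (5, 2, 4, 1);  9: (1, 0, 0, 20);  10: (1, 0, 0, 20);  11: (1, 0, 0, 20)

Linkage partition of the 11 weights (3 classes, p=23):

[[1, 2, 9, 10, 11], [3, 5, 6, 7, 8], [4]]


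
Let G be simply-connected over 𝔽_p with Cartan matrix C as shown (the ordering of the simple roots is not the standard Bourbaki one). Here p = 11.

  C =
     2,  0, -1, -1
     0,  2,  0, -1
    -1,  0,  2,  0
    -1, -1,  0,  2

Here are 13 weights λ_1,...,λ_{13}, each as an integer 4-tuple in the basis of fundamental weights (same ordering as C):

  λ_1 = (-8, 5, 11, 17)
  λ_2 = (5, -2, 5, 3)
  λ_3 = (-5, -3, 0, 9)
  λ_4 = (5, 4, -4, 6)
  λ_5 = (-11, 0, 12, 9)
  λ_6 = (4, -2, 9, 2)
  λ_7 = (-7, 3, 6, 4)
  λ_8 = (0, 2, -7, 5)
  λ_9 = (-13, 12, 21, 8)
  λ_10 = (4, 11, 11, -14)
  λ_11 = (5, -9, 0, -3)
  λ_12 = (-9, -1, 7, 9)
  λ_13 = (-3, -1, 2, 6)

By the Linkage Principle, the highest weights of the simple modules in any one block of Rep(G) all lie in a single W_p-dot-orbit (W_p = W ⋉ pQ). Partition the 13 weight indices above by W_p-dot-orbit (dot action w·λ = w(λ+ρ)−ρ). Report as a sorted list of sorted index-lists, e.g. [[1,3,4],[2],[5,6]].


Cartan matrix: type A_4 (|W|=120); un-permuting the 4 rows.

Each λ_j+ρ reduced to Ā_11; 4-tuples below use C's row order:

  λ_1+ρ ↦ (0, 2, 1, 4)
  λ_2+ρ ↦ (5, 3, 1, 1)
  λ_3+ρ ↦ (1, 2, 3, 4)
  λ_4+ρ ↦ (1, 2, 3, 4)
  λ_5+ρ ↦ (8, 0, 0, 2)
  λ_6+ρ ↦ (1, 2, 3, 4)
  λ_7+ρ ↦ (5, 3, 1, 1)
  λ_8+ρ ↦ (5, 3, 1, 1)
  λ_9+ρ ↦ (8, 0, 0, 2)
  λ_10+ρ ↦ (5, 3, 1, 1)
  λ_11+ρ ↦ (1, 2, 3, 4)
  λ_12+ρ ↦ (8, 0, 0, 2)
  λ_13+ρ ↦ (2, 0, 1, 5)

The 13 indices split into 5 linkage classes (same alcove rep ⇔ same W_11-dot-orbit):

[[1], [2, 7, 8, 10], [3, 4, 6, 11], [5, 9, 12], [13]]


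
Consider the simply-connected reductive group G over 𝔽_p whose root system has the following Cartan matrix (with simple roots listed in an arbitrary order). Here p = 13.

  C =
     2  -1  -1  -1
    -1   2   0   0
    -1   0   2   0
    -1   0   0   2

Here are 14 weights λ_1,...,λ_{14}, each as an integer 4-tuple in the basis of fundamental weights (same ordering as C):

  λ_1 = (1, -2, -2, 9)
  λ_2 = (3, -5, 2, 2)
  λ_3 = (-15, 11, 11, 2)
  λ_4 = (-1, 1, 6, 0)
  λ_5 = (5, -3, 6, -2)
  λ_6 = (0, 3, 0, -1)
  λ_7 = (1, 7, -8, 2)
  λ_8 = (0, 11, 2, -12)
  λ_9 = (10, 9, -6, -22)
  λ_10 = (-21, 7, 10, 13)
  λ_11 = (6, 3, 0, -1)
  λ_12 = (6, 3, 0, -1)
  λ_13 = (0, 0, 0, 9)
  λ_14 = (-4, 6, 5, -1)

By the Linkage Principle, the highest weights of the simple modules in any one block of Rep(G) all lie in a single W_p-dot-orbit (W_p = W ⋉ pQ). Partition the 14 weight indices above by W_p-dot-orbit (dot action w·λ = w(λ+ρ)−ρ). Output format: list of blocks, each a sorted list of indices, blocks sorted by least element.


Dynkin diagram of C (from the 6 off-diagonal −1 entries): D_4.

λ_j+ρ reflected into Ā_13 (⟨·,θ^∨⟩≤13); 4-tuples as given:

    [1] (0, 1, 1, 10)
    [2] (0, 4, 3, 3)
    [3] (0, 1, 1, 10)
    [4] (0, 2, 7, 1)
    [5] (0, 2, 7, 1)
    [6] (1, 4, 1, 0)
    [7] (3, 3, 2, 2)
    [8] (0, 2, 7, 1)
    [9] (3, 3, 2, 2)
    [10] (1, 4, 1, 0)
    [11] (1, 4, 1, 0)
    [12] (1, 4, 1, 0)
    [13] (0, 1, 1, 10)
    [14] (0, 4, 3, 3)

The 14 indices split into 5 linkage classes (same alcove rep ⇔ same W_13-dot-orbit):

[[1, 3, 13], [2, 14], [4, 5, 8], [6, 10, 11, 12], [7, 9]]


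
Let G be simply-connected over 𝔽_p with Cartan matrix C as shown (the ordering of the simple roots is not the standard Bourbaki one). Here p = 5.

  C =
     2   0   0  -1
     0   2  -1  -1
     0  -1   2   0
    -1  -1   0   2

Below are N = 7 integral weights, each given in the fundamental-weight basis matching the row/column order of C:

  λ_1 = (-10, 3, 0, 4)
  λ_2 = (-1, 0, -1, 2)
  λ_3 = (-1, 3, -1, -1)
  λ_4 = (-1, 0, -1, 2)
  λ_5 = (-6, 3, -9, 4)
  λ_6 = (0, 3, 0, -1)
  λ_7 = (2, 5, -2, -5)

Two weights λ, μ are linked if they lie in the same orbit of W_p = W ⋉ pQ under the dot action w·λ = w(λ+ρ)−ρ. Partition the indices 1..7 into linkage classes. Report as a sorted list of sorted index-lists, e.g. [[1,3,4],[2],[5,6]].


Type A_4, rank 4, |W|=120; reorder rows/cols to standard.

λ_j+ρ reflected into Ā_5 (⟨·,θ^∨⟩≤5); 4-tuples as given:

  λ_1 → (0, 4, 0, 0);  λ_2 → (0, 1, 0, 3);  λ_3 → (0, 4, 0, 0);  λ_4 → (0, 1, 0, 3);  λ_5 → (3, 0, 0, 1);  λ_6 → (0, 4, 0, 0);  λ_7 → (0, 1, 0, 3)

These 7 weights hit 3 W_5-dot-orbits; sizes (3, 3, 1):

[[1, 3, 6], [2, 4, 7], [5]]


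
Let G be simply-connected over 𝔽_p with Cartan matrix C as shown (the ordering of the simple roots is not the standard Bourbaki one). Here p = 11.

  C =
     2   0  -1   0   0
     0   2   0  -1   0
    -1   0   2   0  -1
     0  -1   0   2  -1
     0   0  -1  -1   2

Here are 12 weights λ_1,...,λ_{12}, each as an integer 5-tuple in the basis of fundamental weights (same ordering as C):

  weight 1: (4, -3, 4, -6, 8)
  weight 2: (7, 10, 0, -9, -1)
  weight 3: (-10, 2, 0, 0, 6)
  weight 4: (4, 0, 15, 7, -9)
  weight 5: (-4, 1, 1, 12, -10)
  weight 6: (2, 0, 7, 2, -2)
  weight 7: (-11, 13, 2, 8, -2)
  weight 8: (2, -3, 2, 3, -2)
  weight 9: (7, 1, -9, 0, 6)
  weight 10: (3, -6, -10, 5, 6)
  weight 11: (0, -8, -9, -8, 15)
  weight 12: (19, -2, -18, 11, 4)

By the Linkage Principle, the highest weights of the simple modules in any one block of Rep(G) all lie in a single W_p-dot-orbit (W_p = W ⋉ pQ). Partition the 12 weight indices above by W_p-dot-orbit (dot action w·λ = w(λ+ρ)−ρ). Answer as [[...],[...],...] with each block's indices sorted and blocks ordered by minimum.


C ↔ A_5 under row/col permutation; |W(A_5)| = 720.

Each λ_j+ρ reduced to Ā_11; 5-tuples below use C's row order:

  λ_1+ρ ↦ (3, 2, 2, 1, 1);  λ_2+ρ ↦ (0, 2, 7, 0, 1);  λ_3+ρ ↦ (0, 2, 7, 0, 1);  λ_4+ρ ↦ (1, 5, 0, 3, 2);  λ_5+ρ ↦ (3, 2, 2, 1, 1);  λ_6+ρ ↦ (0, 2, 7, 0, 1);  λ_7+ρ ↦ (0, 2, 7, 0, 1);  λ_8+ρ ↦ (3, 2, 2, 1, 1);  λ_9+ρ ↦ (0, 2, 7, 0, 1);  λ_10+ρ ↦ (3, 2, 2, 1, 1);  λ_11+ρ ↦ (3, 2, 2, 1, 1);  λ_12+ρ ↦ (1, 5, 0, 3, 2)

These 12 weights hit 3 W_11-dot-orbits; sizes (5, 5, 2):

[[1, 5, 8, 10, 11], [2, 3, 6, 7, 9], [4, 12]]


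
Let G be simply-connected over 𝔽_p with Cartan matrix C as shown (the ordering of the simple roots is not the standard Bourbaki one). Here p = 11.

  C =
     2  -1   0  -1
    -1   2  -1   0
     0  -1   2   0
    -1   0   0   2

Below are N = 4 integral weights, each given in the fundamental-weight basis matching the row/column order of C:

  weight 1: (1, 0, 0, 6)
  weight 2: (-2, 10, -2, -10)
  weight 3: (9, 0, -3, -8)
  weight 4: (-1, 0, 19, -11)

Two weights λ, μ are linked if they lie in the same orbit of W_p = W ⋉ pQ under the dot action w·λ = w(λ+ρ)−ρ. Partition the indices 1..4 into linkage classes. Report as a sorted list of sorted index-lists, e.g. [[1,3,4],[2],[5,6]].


Type A_4, rank 4, |W|=120; reorder rows/cols to standard.

λ_j+ρ reflected into Ā_11 (⟨·,θ^∨⟩≤11); 4-tuples as given:

  1: (2, 1, 1, 7)
  2: (9, 0, 1, 1)
  3: (2, 1, 1, 7)
  4: (9, 0, 1, 1)

Partition of {1..4} into 2 W_11-dot-orbits:

[[1, 3], [2, 4]]


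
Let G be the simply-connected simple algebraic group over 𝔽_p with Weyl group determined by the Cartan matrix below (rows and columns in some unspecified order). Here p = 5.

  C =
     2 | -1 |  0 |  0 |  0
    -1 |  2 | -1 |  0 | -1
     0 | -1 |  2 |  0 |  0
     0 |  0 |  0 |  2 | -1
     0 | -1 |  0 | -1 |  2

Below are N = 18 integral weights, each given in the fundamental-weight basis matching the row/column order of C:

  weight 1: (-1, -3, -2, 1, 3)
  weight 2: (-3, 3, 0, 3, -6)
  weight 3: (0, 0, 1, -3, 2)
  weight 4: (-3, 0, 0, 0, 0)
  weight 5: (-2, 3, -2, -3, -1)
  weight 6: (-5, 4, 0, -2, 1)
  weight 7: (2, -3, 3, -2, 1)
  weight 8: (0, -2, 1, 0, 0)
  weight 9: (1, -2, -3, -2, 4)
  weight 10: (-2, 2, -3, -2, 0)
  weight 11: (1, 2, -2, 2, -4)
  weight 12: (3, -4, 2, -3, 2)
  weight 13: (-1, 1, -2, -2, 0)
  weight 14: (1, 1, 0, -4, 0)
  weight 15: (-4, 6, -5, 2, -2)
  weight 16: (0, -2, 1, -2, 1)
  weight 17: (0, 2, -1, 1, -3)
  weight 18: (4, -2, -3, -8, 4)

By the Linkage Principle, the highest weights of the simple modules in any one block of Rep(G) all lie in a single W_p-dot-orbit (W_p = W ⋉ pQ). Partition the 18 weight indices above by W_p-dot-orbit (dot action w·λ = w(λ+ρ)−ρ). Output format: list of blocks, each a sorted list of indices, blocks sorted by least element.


C ↔ D_5 under row/col permutation; |W(D_5)| = 1920.

W_5-reps of the 18 weights in Ā_5 (same 5-coord order as C):

  [1] (1, 1, 0, 1, 0);  [2] (1, 0, 2, 1, 0);  [3] (1, 1, 0, 1, 0);  [4] (1, 1, 0, 1, 0);  [5] (1, 0, 1, 0, 1);  [6] (0, 1, 1, 1, 0);  [7] (1, 0, 2, 1, 0);  [8] (0, 1, 1, 1, 0);  [9] (1, 0, 1, 0, 1);  [10] (1, 0, 2, 1, 0);  [11] (1, 1, 0, 0, 0);  [12] (1, 1, 0, 0, 0);  [13] (0, 1, 1, 1, 0);  [14] (1, 1, 0, 0, 0);  [15] (1, 1, 0, 1, 0);  [16] (0, 1, 1, 1, 0);  [17] (1, 1, 0, 0, 0);  [18] (1, 1, 0, 0, 0)

Grouping the 18 weights by Ā_5-representative: 5 linkage classes.

[[1, 3, 4, 15], [2, 7, 10], [5, 9], [6, 8, 13, 16], [11, 12, 14, 17, 18]]


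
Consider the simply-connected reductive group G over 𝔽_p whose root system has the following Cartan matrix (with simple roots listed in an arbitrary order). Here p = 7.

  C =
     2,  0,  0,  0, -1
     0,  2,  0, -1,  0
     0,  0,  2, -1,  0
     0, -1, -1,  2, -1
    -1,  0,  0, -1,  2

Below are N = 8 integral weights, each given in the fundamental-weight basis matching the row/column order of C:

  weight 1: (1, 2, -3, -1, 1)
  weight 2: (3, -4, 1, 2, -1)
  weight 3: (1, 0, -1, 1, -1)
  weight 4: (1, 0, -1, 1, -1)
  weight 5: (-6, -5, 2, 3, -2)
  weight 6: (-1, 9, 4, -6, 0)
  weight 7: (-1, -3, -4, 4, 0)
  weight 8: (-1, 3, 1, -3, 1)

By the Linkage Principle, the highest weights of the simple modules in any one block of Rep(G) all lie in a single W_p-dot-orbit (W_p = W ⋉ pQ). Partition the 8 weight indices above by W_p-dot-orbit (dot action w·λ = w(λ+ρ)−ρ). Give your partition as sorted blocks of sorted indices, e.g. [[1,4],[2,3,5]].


Type D_5, rank 5, |W|=1920; reorder rows/cols to standard.

Ā_7 reps of the 8 weights (D_5, coords as presented):

  [1] (2, 1, 0, 2, 0) · [2] (2, 1, 0, 2, 0) · [3] (2, 1, 0, 2, 0) · [4] (2, 1, 0, 2, 0) · [5] (0, 2, 3, 0, 1) · [6] (0, 2, 3, 0, 1) · [7] (0, 2, 3, 0, 1) · [8] (0, 2, 0, 2, 0)

Grouping the 8 weights by Ā_7-representative: 3 linkage classes.

[[1, 2, 3, 4], [5, 6, 7], [8]]


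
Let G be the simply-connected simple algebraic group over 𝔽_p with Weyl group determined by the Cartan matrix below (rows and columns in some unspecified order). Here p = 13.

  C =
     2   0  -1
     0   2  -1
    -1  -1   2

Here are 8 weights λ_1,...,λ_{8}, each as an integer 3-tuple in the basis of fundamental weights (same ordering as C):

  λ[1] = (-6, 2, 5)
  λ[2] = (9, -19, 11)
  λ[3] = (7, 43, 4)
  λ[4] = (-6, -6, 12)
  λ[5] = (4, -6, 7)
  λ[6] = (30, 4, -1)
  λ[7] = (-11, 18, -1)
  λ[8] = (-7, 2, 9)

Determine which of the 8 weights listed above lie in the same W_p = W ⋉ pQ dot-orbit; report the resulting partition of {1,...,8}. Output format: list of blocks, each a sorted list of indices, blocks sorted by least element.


Dynkin diagram of C (from the 4 off-diagonal −1 entries): A_3.

Each λ_j+ρ reduced to Ā_13; 3-tuples below use C's row order:

  λ_1+ρ ↦ (5, 3, 1);  λ_2+ρ ↦ (5, 3, 1);  λ_3+ρ ↦ (5, 5, 3);  λ_4+ρ ↦ (5, 5, 3);  λ_5+ρ ↦ (5, 5, 3);  λ_6+ρ ↦ (5, 5, 3);  λ_7+ρ ↦ (6, 3, 4);  λ_8+ρ ↦ (6, 3, 4)

These 8 weights hit 3 W_13-dot-orbits; sizes (2, 4, 2):

[[1, 2], [3, 4, 5, 6], [7, 8]]


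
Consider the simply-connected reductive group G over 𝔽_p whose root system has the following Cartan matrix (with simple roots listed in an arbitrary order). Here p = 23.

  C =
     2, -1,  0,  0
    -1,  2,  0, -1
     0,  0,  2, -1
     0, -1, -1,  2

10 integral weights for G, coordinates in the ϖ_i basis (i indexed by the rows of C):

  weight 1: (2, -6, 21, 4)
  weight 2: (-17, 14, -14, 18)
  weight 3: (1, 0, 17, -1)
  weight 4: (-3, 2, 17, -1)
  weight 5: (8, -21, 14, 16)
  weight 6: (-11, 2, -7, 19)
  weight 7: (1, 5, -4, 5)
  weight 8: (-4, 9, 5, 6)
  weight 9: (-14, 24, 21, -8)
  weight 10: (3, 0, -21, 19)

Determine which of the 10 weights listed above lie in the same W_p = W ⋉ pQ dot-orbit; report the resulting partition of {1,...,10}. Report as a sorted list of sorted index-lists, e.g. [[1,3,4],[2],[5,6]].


Cartan matrix: type A_4 (|W|=120); un-permuting the 4 rows.

Ā_23 reps of the 10 weights (A_4, coords as presented):

  λ_1 → (2, 1, 18, 0) · λ_2 → (4, 1, 2, 5) · λ_3 → (2, 1, 18, 0) · λ_4 → (2, 1, 18, 0) · λ_5 → (2, 6, 3, 3) · λ_6 → (3, 7, 6, 7) · λ_7 → (2, 6, 3, 3) · λ_8 → (3, 7, 6, 7) · λ_9 → (4, 1, 2, 5) · λ_10 → (2, 1, 18, 0)

Grouping the 10 weights by Ā_23-representative: 4 linkage classes.

[[1, 3, 4, 10], [2, 9], [5, 7], [6, 8]]


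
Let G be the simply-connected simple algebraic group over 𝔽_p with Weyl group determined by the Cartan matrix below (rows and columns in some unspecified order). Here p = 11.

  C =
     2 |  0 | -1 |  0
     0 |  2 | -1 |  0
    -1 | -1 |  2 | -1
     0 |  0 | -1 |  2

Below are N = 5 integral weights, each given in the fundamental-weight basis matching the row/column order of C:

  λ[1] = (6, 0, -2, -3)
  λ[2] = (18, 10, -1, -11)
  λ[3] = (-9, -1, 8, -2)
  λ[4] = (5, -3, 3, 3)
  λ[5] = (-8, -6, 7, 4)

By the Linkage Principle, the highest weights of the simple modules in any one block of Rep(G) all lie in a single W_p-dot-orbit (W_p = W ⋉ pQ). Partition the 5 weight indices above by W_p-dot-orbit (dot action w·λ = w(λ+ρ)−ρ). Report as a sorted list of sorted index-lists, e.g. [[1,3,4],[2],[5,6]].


Cartan matrix: type D_4 (|W|=192); un-permuting the 4 rows.

Each λ_j+ρ reduced to Ā_11; 4-tuples below use C's row order:

  λ_1 → (4, 2, 0, 1)
  λ_2 → (8, 0, 0, 1)
  λ_3 → (8, 0, 0, 1)
  λ_4 → (3, 1, 2, 1)
  λ_5 → (3, 1, 2, 1)

3 distinct reps among the 5 weights ⇒ 3 W_11-linkage classes:

[[1], [2, 3], [4, 5]]


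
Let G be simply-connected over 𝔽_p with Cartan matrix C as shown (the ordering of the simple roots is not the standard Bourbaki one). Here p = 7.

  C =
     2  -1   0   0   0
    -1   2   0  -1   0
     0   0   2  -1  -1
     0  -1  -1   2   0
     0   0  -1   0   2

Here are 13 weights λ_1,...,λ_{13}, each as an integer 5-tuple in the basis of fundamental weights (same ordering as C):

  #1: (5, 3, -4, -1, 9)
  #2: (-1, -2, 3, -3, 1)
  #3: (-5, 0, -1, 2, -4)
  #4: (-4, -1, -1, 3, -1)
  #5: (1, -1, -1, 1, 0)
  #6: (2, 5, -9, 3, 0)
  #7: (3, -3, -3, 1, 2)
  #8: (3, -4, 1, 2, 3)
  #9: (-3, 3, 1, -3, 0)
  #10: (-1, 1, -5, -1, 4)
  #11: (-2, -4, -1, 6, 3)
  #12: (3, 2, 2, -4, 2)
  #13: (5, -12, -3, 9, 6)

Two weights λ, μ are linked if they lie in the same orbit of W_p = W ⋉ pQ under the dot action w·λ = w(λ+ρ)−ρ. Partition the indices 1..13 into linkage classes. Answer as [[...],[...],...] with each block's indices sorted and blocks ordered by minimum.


Dynkin diagram of C (from the 8 off-diagonal −1 entries): A_5.

λ_j+ρ reflected into Ā_7 (⟨·,θ^∨⟩≤7); 5-tuples as given:

  [1] (1, 0, 0, 3, 0)
  [2] (2, 1, 1, 0, 2)
  [3] (1, 0, 0, 3, 0)
  [4] (0, 3, 0, 1, 0)
  [5] (2, 0, 0, 2, 1)
  [6] (2, 1, 1, 0, 2)
  [7] (2, 0, 0, 2, 1)
  [8] (2, 1, 2, 0, 1)
  [9] (2, 0, 0, 2, 1)
  [10] (2, 0, 0, 2, 1)
  [11] (1, 0, 0, 3, 0)
  [12] (1, 0, 0, 3, 0)
  [13] (2, 1, 2, 0, 1)

5 distinct reps among the 13 weights ⇒ 5 W_7-linkage classes:

[[1, 3, 11, 12], [2, 6], [4], [5, 7, 9, 10], [8, 13]]


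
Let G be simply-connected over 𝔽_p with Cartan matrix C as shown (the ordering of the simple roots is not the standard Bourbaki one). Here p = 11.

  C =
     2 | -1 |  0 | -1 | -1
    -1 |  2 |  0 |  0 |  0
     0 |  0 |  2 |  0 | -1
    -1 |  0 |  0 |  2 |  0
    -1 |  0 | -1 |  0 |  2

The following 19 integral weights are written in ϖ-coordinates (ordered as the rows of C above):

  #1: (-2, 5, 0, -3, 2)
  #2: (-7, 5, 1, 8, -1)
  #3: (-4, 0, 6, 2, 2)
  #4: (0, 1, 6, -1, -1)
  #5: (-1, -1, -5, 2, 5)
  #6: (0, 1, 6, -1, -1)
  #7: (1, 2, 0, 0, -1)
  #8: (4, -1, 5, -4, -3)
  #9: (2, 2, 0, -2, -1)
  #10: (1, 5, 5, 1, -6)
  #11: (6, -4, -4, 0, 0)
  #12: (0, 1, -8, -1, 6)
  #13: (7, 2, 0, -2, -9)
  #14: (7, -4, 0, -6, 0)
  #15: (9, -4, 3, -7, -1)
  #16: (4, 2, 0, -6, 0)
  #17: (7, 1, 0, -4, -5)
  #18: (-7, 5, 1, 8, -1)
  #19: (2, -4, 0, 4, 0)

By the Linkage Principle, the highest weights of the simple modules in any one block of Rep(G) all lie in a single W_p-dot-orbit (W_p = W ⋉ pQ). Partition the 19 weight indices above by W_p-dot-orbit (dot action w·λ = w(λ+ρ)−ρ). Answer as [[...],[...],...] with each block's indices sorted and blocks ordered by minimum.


Cartan matrix: type D_5 (|W|=1920); un-permuting the 5 rows.

Alcove-folded reps (p=11, 19 weights, presented ϖ-order):

  1: (2, 3, 1, 1, 0) · 2: (0, 0, 4, 3, 2) · 3: (1, 2, 7, 0, 0) · 4: (1, 2, 7, 0, 0) · 5: (0, 0, 4, 3, 2) · 6: (1, 2, 7, 0, 0) · 7: (2, 3, 1, 1, 0) · 8: (0, 0, 4, 3, 2) · 9: (2, 3, 1, 1, 0) · 10: (2, 3, 1, 1, 0) · 11: (2, 3, 1, 1, 0) · 12: (1, 2, 7, 0, 0) · 13: (1, 2, 7, 0, 0) · 14: (0, 3, 1, 5, 1) · 15: (3, 0, 0, 3, 1) · 16: (0, 3, 1, 5, 1) · 17: (1, 2, 3, 3, 0) · 18: (0, 0, 4, 3, 2) · 19: (0, 3, 1, 5, 1)

6 distinct reps among the 19 weights ⇒ 6 W_11-linkage classes:

[[1, 7, 9, 10, 11], [2, 5, 8, 18], [3, 4, 6, 12, 13], [14, 16, 19], [15], [17]]


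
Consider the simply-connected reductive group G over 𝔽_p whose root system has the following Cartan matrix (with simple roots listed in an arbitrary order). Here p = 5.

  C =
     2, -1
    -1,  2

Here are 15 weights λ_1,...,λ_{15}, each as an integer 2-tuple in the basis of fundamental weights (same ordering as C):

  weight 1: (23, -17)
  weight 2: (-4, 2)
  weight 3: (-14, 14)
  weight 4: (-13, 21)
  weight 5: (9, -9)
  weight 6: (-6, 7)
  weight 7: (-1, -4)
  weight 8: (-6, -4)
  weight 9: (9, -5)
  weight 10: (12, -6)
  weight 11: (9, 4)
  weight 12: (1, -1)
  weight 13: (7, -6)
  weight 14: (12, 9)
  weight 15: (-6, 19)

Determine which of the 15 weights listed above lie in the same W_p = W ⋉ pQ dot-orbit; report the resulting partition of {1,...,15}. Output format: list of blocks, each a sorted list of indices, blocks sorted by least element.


Cartan matrix: type A_2 (|W|=6); un-permuting the 2 rows.

Each λ_j+ρ reduced to Ā_5; 2-tuples below use C's row order:

    [1] (1, 3)
    [2] (3, 0)
    [3] (2, 0)
    [4] (2, 0)
    [5] (3, 0)
    [6] (2, 0)
    [7] (3, 0)
    [8] (0, 2)
    [9] (0, 1)
    [10] (3, 0)
    [11] (5, 0)
    [12] (2, 0)
    [13] (0, 2)
    [14] (3, 0)
    [15] (5, 0)

The 15 indices split into 6 linkage classes (same alcove rep ⇔ same W_5-dot-orbit):

[[1], [2, 5, 7, 10, 14], [3, 4, 6, 12], [8, 13], [9], [11, 15]]


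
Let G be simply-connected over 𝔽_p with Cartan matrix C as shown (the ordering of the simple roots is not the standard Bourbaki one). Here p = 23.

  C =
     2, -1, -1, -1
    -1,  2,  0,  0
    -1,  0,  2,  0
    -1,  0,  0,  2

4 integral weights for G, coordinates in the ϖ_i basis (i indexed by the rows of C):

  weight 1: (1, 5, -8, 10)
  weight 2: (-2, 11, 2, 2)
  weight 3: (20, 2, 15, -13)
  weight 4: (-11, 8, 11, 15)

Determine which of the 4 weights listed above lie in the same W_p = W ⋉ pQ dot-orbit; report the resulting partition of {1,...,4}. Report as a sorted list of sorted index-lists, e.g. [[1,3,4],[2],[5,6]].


Dynkin diagram of C (from the 6 off-diagonal −1 entries): D_4.

Ā_23 reps of the 4 weights (D_4, coords as presented):

  λ_1+ρ ↦ (5, 1, 2, 6);  λ_2+ρ ↦ (1, 11, 2, 2);  λ_3+ρ ↦ (1, 11, 2, 2);  λ_4+ρ ↦ (5, 1, 2, 6)

The 4 indices split into 2 linkage classes (same alcove rep ⇔ same W_23-dot-orbit):

[[1, 4], [2, 3]]


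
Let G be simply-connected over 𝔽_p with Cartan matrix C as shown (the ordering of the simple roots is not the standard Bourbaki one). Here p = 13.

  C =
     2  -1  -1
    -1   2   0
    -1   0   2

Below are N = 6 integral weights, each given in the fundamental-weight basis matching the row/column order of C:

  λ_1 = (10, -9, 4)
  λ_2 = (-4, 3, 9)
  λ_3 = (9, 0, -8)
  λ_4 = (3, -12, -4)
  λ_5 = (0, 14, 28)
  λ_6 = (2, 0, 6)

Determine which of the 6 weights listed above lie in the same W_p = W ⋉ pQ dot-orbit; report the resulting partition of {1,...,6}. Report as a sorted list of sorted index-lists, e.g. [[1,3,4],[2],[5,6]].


C ↔ A_3 under row/col permutation; |W(A_3)| = 24.

Alcove-folded reps (p=13, 6 weights, presented ϖ-order):

  λ_1+ρ ↦ (3, 5, 2);  λ_2+ρ ↦ (3, 1, 7);  λ_3+ρ ↦ (3, 1, 7);  λ_4+ρ ↦ (3, 1, 7);  λ_5+ρ ↦ (3, 1, 7);  λ_6+ρ ↦ (3, 1, 7)

Partition of {1..6} into 2 W_13-dot-orbits:

[[1], [2, 3, 4, 5, 6]]


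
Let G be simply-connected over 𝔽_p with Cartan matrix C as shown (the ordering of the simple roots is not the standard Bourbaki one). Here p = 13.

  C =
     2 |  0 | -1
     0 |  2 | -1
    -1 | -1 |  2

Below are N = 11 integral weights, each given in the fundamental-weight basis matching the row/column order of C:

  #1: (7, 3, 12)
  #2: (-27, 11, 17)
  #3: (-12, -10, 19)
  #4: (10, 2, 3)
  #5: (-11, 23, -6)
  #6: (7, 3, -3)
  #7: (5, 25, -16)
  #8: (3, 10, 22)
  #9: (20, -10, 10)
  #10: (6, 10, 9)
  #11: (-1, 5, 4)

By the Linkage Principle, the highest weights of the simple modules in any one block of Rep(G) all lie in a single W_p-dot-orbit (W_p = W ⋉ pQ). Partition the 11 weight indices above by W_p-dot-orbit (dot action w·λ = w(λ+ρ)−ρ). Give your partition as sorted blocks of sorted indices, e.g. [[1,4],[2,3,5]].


Root system A_3: the 3×3 matrix C matches after relabeling.

Folding the 11 weights λ_j+ρ into Ā_13 (reps in the given 3-coord order):

    [1] (4, 8, 1)
    [2] (4, 8, 1)
    [3] (4, 2, 0)
    [4] (6, 2, 2)
    [5] (6, 2, 2)
    [6] (6, 2, 2)
    [7] (4, 2, 0)
    [8] (1, 8, 3)
    [9] (6, 2, 2)
    [10] (6, 2, 2)
    [11] (0, 6, 5)

Grouping the 11 weights by Ā_13-representative: 5 linkage classes.

[[1, 2], [3, 7], [4, 5, 6, 9, 10], [8], [11]]


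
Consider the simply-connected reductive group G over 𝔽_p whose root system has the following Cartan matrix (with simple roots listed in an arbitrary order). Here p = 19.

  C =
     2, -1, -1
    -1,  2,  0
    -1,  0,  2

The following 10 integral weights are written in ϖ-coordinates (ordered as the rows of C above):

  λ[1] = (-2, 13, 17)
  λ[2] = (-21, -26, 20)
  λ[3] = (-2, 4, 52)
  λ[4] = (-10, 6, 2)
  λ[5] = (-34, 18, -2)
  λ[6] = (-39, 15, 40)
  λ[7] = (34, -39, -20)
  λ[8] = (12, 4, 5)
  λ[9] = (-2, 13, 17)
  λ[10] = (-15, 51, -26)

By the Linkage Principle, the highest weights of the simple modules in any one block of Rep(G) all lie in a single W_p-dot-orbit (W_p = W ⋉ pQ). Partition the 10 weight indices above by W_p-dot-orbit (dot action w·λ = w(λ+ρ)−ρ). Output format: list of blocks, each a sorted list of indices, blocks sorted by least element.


Cartan matrix: type A_3 (|W|=24); un-permuting the 3 rows.

Each λ_j+ρ reduced to Ā_19; 3-tuples below use C's row order:

    λ_1 → (1, 1, 5)
    λ_2 → (1, 1, 5)
    λ_3 → (0, 14, 4)
    λ_4 → (1, 2, 6)
    λ_5 → (0, 14, 4)
    λ_6 → (0, 3, 16)
    λ_7 → (0, 3, 16)
    λ_8 → (13, 0, 1)
    λ_9 → (1, 1, 5)
    λ_10 → (13, 0, 1)

The 10 indices split into 5 linkage classes (same alcove rep ⇔ same W_19-dot-orbit):

[[1, 2, 9], [3, 5], [4], [6, 7], [8, 10]]


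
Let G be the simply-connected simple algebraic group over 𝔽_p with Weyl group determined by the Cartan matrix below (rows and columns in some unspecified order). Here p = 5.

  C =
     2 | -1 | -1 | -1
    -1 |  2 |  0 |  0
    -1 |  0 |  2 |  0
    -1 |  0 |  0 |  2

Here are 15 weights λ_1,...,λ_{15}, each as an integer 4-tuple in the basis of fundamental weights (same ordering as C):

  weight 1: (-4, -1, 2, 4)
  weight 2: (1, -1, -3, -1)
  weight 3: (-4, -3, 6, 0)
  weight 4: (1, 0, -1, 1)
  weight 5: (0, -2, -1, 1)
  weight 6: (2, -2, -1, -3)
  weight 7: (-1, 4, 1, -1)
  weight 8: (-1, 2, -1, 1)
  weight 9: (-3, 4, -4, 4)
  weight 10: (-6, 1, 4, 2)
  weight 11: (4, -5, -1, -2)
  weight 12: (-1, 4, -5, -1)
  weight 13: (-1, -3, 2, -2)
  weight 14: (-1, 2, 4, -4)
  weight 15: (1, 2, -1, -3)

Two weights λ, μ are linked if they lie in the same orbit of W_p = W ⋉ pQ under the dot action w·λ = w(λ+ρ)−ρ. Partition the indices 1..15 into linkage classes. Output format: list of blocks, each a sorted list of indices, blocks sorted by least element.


Root system D_4: the 4×4 matrix C matches after relabeling.

Folding the 15 weights λ_j+ρ into Ā_5 (reps in the given 4-coord order):

    [1] (0, 3, 0, 2)
    [2] (0, 0, 2, 0)
    [3] (0, 1, 0, 2)
    [4] (0, 1, 0, 2)
    [5] (0, 1, 0, 2)
    [6] (0, 1, 0, 2)
    [7] (0, 3, 0, 2)
    [8] (0, 3, 0, 2)
    [9] (0, 0, 2, 0)
    [10] (0, 3, 0, 2)
    [11] (0, 4, 0, 1)
    [12] (0, 1, 0, 4)
    [13] (0, 1, 0, 2)
    [14] (0, 0, 2, 0)
    [15] (0, 3, 0, 2)

Grouping the 15 weights by Ā_5-representative: 5 linkage classes.

[[1, 7, 8, 10, 15], [2, 9, 14], [3, 4, 5, 6, 13], [11], [12]]
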